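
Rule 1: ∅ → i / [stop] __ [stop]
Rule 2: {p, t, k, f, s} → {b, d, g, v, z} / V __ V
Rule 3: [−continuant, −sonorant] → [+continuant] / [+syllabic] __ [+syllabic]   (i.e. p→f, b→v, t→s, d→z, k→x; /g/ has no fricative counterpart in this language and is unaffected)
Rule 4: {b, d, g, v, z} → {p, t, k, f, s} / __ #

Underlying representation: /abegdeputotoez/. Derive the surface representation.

avegizevuzozoes

Rule 1 (stop-cluster i-epenthesis): /g/ and /d/ form a stop–stop cluster, so [i] is inserted between them. /abegdeputotoez/ → abegideputotoez.
Rule 2 (intervocalic voicing): /p/ is a voiceless obstruent between vowels /e/ and /u/, so it voices to [b]. /t/ is a voiceless obstruent between vowels /u/ and /o/, so it voices to [d]. /t/ is a voiceless obstruent between vowels /o/ and /o/, so it voices to [d]. /abegideputotoez/ → abegidebudodoez.
Rule 3 (intervocalic spirantization): /b/ is a stop between vowels /a/ and /e/, so it spirantizes to the fricative [v]. /d/ is a stop between vowels /i/ and /e/, so it spirantizes to the fricative [z]. /b/ is a stop between vowels /e/ and /u/, so it spirantizes to the fricative [v]. /d/ is a stop between vowels /u/ and /o/, so it spirantizes to the fricative [z]. /d/ is a stop between vowels /o/ and /o/, so it spirantizes to the fricative [z]. /abegidebudodoez/ → avegizevuzozoez.
Rule 4 (final devoicing): /z/ is a voiced obstruent in word-final position, so it devoices to [s]. /avegizevuzozoez/ → avegizevuzozoes.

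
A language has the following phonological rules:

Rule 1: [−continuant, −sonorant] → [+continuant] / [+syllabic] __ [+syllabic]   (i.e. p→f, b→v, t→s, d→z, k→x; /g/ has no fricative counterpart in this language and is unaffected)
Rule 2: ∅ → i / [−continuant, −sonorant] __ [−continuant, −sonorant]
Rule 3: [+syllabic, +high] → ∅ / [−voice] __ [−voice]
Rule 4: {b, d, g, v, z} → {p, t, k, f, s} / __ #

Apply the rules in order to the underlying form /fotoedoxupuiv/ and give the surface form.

fosoezoxfuif

Rule 1 (intervocalic spirantization): /t/ is a stop between vowels /o/ and /o/, so it spirantizes to the fricative [s]. /d/ is a stop between vowels /e/ and /o/, so it spirantizes to the fricative [z]. /p/ is a stop between vowels /u/ and /u/, so it spirantizes to the fricative [f]. /fotoedoxupuiv/ → fosoezoxufuiv.
Rule 2 (stop-cluster i-epenthesis): no segment meets the environment; /fosoezoxufuiv/ is unchanged.
Rule 3 (high vowel syncope): /u/ is a high vowel flanked by voiceless consonants /x/ and /f/, so it deletes. /fosoezoxufuiv/ → fosoezoxfuiv.
Rule 4 (final devoicing): /v/ is a voiced obstruent in word-final position, so it devoices to [f]. /fosoezoxfuiv/ → fosoezoxfuif.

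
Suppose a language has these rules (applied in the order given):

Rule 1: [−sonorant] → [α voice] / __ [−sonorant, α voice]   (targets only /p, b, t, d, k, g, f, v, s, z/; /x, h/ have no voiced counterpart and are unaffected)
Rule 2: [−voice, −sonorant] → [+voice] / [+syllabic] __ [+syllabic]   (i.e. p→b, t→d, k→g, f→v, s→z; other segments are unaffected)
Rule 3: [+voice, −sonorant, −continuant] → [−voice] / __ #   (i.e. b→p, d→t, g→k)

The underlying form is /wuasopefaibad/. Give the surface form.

wuazobevaibat

Rule 1 (regressive voicing assimilation): no segment meets the environment; /wuasopefaibad/ is unchanged.
Rule 2 (intervocalic voicing): /s/ is a voiceless obstruent between vowels /a/ and /o/, so it voices to [z]. /p/ is a voiceless obstruent between vowels /o/ and /e/, so it voices to [b]. /f/ is a voiceless obstruent between vowels /e/ and /a/, so it voices to [v]. /wuasopefaibad/ → wuazobevaibad.
Rule 3 (final devoicing): /d/ is a voiced stop in word-final position, so it devoices to [t]. /wuazobevaibad/ → wuazobevaibat.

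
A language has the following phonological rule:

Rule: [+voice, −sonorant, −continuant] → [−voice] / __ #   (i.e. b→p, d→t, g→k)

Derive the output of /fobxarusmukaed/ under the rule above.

fobxarusmukaet

/d/ is a voiced stop in word-final position, so it devoices to [t].
The other instance of /b/ does not occur in the required environment and remains unchanged.
Surface form: [fobxarusmukaet].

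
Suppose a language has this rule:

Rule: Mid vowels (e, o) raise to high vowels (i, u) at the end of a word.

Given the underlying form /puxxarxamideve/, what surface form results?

puxxarxamidevi

Scanning /puxxarxamideve/: /e/ at position 12 is not in the conditioning environment; /e/ is a mid vowel in word-final position, so it raises to [i].
Result: [puxxarxamidevi].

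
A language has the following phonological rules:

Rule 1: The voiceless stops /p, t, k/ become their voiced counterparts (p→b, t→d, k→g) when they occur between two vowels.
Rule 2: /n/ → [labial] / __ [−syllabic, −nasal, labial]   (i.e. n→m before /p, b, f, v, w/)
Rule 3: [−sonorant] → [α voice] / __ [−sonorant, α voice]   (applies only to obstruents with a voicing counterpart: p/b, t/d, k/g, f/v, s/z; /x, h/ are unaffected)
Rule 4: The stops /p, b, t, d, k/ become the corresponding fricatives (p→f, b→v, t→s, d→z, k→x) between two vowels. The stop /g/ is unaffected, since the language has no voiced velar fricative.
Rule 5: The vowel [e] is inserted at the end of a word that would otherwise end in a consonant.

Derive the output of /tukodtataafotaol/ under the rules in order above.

Rule 1 (intervocalic voicing): /k/ is a voiceless stop between vowels /u/ and /o/, so it voices to [g]. /t/ is a voiceless stop between vowels /a/ and /a/, so it voices to [d]. /t/ is a voiceless stop between vowels /o/ and /a/, so it voices to [d]. /tukodtataafotaol/ → tugodtadaafodaol.
Rule 2 (nasal place assimilation): no segment meets the environment; /tugodtadaafodaol/ is unchanged.
Rule 3 (regressive voicing assimilation): /d/ precedes the voiceless obstruent /t/, so it devoices to [t] by assimilation. /tugodtadaafodaol/ → tugottadaafodaol.
Rule 4 (intervocalic spirantization): /d/ is a stop between vowels /a/ and /a/, so it spirantizes to the fricative [z]. /d/ is a stop between vowels /o/ and /a/, so it spirantizes to the fricative [z]. /tugottadaafodaol/ → tugottazaafozaol.
Rule 5 (final e-epenthesis): the form ends in the consonant /l/, so [e] is inserted word-finally. /tugottazaafozaol/ → tugottazaafozaole.

tugottazaafozaole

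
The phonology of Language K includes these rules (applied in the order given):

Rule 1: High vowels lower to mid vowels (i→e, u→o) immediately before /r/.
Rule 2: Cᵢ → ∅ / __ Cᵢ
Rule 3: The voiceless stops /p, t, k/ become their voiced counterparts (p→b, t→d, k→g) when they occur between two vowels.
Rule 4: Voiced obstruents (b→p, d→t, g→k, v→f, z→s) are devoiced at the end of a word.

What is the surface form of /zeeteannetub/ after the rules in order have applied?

Rule 1 (pre-rhotic lowering): no segment meets the environment; /zeeteannetub/ is unchanged.
Rule 2 (degemination): /nn/ is a geminate; the first /n/ deletes. /zeeteannetub/ → zeeteanetub.
Rule 3 (intervocalic voicing): /t/ is a voiceless stop between vowels /e/ and /e/, so it voices to [d]. /t/ is a voiceless stop between vowels /e/ and /u/, so it voices to [d]. /zeeteanetub/ → zeedeanedub.
Rule 4 (final devoicing): /b/ is a voiced obstruent in word-final position, so it devoices to [p]. /zeedeanedub/ → zeedeanedup.

zeedeanedup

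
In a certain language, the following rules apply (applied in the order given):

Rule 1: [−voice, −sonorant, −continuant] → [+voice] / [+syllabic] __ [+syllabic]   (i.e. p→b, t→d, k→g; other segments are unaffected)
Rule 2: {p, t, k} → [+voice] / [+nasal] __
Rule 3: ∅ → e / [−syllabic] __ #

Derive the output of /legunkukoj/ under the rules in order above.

legungugoje

Rule 1 (intervocalic voicing): /k/ is a voiceless stop between vowels /u/ and /o/, so it voices to [g]. /legunkukoj/ → legunkugoj.
Rule 2 (post-nasal voicing): /k/ is a voiceless stop immediately after the nasal /n/, so it voices to [g]. /legunkugoj/ → legungugoj.
Rule 3 (final e-epenthesis): the form ends in the consonant /j/, so [e] is inserted word-finally. /legungugoj/ → legungugoje.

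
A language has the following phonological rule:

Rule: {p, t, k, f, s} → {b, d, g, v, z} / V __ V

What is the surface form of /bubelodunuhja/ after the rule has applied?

No segment of /bubelodunuhja/ meets the structural description of the rule, so the form surfaces unchanged.

bubelodunuhja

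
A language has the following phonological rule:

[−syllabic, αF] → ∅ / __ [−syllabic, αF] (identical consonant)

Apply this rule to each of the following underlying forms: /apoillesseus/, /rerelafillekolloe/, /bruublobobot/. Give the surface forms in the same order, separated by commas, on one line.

apoileseus, rerelafilekoloe, bruublobobot

/apoillesseus/: /ll/ is a geminate; the first /l/ deletes. /ss/ is a geminate; the first /s/ deletes. → [apoileseus].
/rerelafillekolloe/: /ll/ is a geminate; the first /l/ deletes. /ll/ is a geminate; the first /l/ deletes. → [rerelafilekoloe].
/bruublobobot/: the rule's environment is not met; surfaces unchanged as [bruublobobot].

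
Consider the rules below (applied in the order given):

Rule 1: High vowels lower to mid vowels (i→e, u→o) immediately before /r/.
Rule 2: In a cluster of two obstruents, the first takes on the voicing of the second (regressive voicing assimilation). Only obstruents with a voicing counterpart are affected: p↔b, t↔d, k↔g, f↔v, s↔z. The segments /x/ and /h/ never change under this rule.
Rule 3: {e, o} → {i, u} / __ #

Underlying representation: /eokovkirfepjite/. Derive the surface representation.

eokofkerfepjiti

Rule 1 (pre-rhotic lowering): /i/ is a high vowel immediately before /r/, so it lowers to [e]. /eokovkirfepjite/ → eokovkerfepjite.
Rule 2 (regressive voicing assimilation): /v/ precedes the voiceless obstruent /k/, so it devoices to [f] by assimilation. /eokovkerfepjite/ → eokofkerfepjite.
Rule 3 (final vowel raising): /e/ is a mid vowel in word-final position, so it raises to [i]. /eokofkerfepjite/ → eokofkerfepjiti.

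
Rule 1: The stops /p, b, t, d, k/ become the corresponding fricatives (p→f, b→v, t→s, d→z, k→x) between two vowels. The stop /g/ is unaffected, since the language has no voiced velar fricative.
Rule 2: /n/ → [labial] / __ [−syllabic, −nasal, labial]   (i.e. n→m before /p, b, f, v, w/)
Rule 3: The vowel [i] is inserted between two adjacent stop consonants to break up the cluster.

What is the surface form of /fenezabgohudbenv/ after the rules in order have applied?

fenezabigohudibemv

Rule 1 (intervocalic spirantization): no segment meets the environment; /fenezabgohudbenv/ is unchanged.
Rule 2 (nasal place assimilation): /n/ precedes the labial consonant /v/, so it assimilates in place to [m]. /fenezabgohudbenv/ → fenezabgohudbemv.
Rule 3 (stop-cluster i-epenthesis): /b/ and /g/ form a stop–stop cluster, so [i] is inserted between them. /d/ and /b/ form a stop–stop cluster, so [i] is inserted between them. /fenezabgohudbemv/ → fenezabigohudibemv.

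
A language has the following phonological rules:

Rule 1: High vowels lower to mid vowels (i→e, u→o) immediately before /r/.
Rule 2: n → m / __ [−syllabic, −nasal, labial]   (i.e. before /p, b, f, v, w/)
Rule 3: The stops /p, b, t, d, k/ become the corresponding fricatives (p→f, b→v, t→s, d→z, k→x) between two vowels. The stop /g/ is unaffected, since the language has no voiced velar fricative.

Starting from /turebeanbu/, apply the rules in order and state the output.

Rule 1 (pre-rhotic lowering): /u/ is a high vowel immediately before /r/, so it lowers to [o]. /turebeanbu/ → torebeanbu.
Rule 2 (nasal place assimilation): /n/ precedes the labial consonant /b/, so it assimilates in place to [m]. /torebeanbu/ → torebeambu.
Rule 3 (intervocalic spirantization): /b/ is a stop between vowels /e/ and /e/, so it spirantizes to the fricative [v]. /torebeambu/ → toreveambu.

toreveambu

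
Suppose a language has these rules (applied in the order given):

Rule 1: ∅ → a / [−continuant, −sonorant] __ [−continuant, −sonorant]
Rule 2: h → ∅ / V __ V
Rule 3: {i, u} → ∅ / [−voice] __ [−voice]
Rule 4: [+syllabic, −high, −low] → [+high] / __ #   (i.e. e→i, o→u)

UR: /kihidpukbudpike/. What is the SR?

kiidapkabudapki

Rule 1 (stop-cluster a-epenthesis): /d/ and /p/ form a stop–stop cluster, so [a] is inserted between them. /k/ and /b/ form a stop–stop cluster, so [a] is inserted between them. /d/ and /p/ form a stop–stop cluster, so [a] is inserted between them. /kihidpukbudpike/ → kihidapukabudapike.
Rule 2 (intervocalic h-deletion): /h/ occurs between vowels /i/ and /i/, so it deletes. /kihidapukabudapike/ → kiidapukabudapike.
Rule 3 (high vowel syncope): /u/ is a high vowel flanked by voiceless consonants /p/ and /k/, so it deletes. /i/ is a high vowel flanked by voiceless consonants /p/ and /k/, so it deletes. /kiidapukabudapike/ → kiidapkabudapke.
Rule 4 (final vowel raising): /e/ is a mid vowel in word-final position, so it raises to [i]. /kiidapkabudapke/ → kiidapkabudapki.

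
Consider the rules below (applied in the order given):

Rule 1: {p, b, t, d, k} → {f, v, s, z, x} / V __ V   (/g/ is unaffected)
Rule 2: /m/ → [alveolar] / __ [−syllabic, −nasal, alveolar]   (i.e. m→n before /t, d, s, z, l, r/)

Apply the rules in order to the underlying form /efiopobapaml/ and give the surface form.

efiofovafanl

Rule 1 (intervocalic spirantization): /p/ is a stop between vowels /o/ and /o/, so it spirantizes to the fricative [f]. /b/ is a stop between vowels /o/ and /a/, so it spirantizes to the fricative [v]. /p/ is a stop between vowels /a/ and /a/, so it spirantizes to the fricative [f]. /efiopobapaml/ → efiofovafaml.
Rule 2 (nasal place assimilation): /m/ precedes the alveolar consonant /l/, so it assimilates in place to [n]. /efiofovafaml/ → efiofovafanl.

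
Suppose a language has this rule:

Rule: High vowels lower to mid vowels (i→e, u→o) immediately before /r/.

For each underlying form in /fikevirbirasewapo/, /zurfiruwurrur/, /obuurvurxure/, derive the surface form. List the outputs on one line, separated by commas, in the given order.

/fikevirbirasewapo/: /i/ is a high vowel immediately before /r/, so it lowers to [e]. /i/ is a high vowel immediately before /r/, so it lowers to [e]. → [fikeverberasewapo].
/zurfiruwurrur/: /u/ is a high vowel immediately before /r/, so it lowers to [o]. /i/ is a high vowel immediately before /r/, so it lowers to [e]. /u/ is a high vowel immediately before /r/, so it lowers to [o]. /u/ is a high vowel immediately before /r/, so it lowers to [o]. → [zorferuworror].
/obuurvurxure/: /u/ is a high vowel immediately before /r/, so it lowers to [o]. /u/ is a high vowel immediately before /r/, so it lowers to [o]. /u/ is a high vowel immediately before /r/, so it lowers to [o]. → [obuorvorxore].

fikeverberasewapo, zorferuworror, obuorvorxore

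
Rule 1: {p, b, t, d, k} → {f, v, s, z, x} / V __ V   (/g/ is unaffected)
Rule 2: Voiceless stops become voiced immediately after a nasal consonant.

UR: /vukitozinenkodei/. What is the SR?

Rule 1 (intervocalic spirantization): /k/ is a stop between vowels /u/ and /i/, so it spirantizes to the fricative [x]. /t/ is a stop between vowels /i/ and /o/, so it spirantizes to the fricative [s]. /d/ is a stop between vowels /o/ and /e/, so it spirantizes to the fricative [z]. /vukitozinenkodei/ → vuxisozinenkozei.
Rule 2 (post-nasal voicing): /k/ is a voiceless stop immediately after the nasal /n/, so it voices to [g]. /vuxisozinenkozei/ → vuxisozinengozei.

vuxisozinengozei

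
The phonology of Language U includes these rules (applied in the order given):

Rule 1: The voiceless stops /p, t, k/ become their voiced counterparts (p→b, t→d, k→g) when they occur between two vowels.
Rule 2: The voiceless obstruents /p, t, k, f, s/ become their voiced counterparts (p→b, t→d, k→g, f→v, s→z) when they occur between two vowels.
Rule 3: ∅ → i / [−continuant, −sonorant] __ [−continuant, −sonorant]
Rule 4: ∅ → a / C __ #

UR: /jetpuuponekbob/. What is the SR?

jetipuubonekiboba

Rule 1 (intervocalic voicing): /p/ is a voiceless stop between vowels /u/ and /o/, so it voices to [b]. /jetpuuponekbob/ → jetpuubonekbob.
Rule 2 (intervocalic voicing): no segment meets the environment; /jetpuubonekbob/ is unchanged.
Rule 3 (stop-cluster i-epenthesis): /t/ and /p/ form a stop–stop cluster, so [i] is inserted between them. /k/ and /b/ form a stop–stop cluster, so [i] is inserted between them. /jetpuubonekbob/ → jetipuubonekibob.
Rule 4 (final a-epenthesis): the form ends in the consonant /b/, so [a] is inserted word-finally. /jetipuubonekibob/ → jetipuubonekiboba.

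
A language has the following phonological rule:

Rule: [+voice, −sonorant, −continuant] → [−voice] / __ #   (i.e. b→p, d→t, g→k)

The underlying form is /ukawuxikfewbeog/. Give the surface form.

ukawuxikfewbeok

Scanning /ukawuxikfewbeog/: /b/ at position 12 is not in the conditioning environment; /g/ is a voiced stop in word-final position, so it devoices to [k].
Result: [ukawuxikfewbeok].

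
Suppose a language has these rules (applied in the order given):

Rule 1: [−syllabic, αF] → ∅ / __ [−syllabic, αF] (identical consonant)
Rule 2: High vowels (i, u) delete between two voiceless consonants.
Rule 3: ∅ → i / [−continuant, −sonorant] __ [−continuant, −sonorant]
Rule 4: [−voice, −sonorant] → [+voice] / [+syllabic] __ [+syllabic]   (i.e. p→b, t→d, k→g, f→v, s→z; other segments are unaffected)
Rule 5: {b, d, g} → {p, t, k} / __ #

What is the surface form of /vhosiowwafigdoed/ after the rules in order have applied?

Rule 1 (degemination): /ww/ is a geminate; the first /w/ deletes. /vhosiowwafigdoed/ → vhosiowafigdoed.
Rule 2 (high vowel syncope): no segment meets the environment; /vhosiowafigdoed/ is unchanged.
Rule 3 (stop-cluster i-epenthesis): /g/ and /d/ form a stop–stop cluster, so [i] is inserted between them. /vhosiowafigdoed/ → vhosiowafigidoed.
Rule 4 (intervocalic voicing): /s/ is a voiceless obstruent between vowels /o/ and /i/, so it voices to [z]. /f/ is a voiceless obstruent between vowels /a/ and /i/, so it voices to [v]. /vhosiowafigidoed/ → vhoziowavigidoed.
Rule 5 (final devoicing): /d/ is a voiced stop in word-final position, so it devoices to [t]. /vhoziowavigidoed/ → vhoziowavigidoet.

vhoziowavigidoet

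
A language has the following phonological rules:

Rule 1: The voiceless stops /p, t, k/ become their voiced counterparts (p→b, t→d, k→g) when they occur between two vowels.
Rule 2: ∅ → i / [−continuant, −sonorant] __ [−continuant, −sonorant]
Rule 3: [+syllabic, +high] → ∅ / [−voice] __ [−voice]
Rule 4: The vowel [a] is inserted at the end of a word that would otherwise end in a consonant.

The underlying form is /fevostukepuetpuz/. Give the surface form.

fevostugebuetpuza

Rule 1 (intervocalic voicing): /k/ is a voiceless stop between vowels /u/ and /e/, so it voices to [g]. /p/ is a voiceless stop between vowels /e/ and /u/, so it voices to [b]. /fevostukepuetpuz/ → fevostugebuetpuz.
Rule 2 (stop-cluster i-epenthesis): /t/ and /p/ form a stop–stop cluster, so [i] is inserted between them. /fevostugebuetpuz/ → fevostugebuetipuz.
Rule 3 (high vowel syncope): /i/ is a high vowel flanked by voiceless consonants /t/ and /p/, so it deletes. /fevostugebuetipuz/ → fevostugebuetpuz.
Rule 4 (final a-epenthesis): the form ends in the consonant /z/, so [a] is inserted word-finally. /fevostugebuetpuz/ → fevostugebuetpuza.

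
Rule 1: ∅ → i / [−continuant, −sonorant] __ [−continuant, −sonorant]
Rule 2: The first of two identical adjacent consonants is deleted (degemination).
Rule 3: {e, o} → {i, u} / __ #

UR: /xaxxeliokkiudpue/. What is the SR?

Rule 1 (stop-cluster i-epenthesis): /k/ and /k/ form a stop–stop cluster, so [i] is inserted between them. /d/ and /p/ form a stop–stop cluster, so [i] is inserted between them. /xaxxeliokkiudpue/ → xaxxeliokikiudipue.
Rule 2 (degemination): /xx/ is a geminate; the first /x/ deletes. /xaxxeliokikiudipue/ → xaxeliokikiudipue.
Rule 3 (final vowel raising): /e/ is a mid vowel in word-final position, so it raises to [i]. /xaxeliokikiudipue/ → xaxeliokikiudipui.

xaxeliokikiudipui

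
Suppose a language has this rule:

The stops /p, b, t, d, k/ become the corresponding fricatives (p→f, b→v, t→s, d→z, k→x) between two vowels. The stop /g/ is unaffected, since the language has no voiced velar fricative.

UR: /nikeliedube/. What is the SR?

nixeliezuve

/k/ is a stop between vowels /i/ and /e/, so it spirantizes to the fricative [x].
/d/ is a stop between vowels /e/ and /u/, so it spirantizes to the fricative [z].
/b/ is a stop between vowels /u/ and /e/, so it spirantizes to the fricative [v].
Surface form: [nixeliezuve].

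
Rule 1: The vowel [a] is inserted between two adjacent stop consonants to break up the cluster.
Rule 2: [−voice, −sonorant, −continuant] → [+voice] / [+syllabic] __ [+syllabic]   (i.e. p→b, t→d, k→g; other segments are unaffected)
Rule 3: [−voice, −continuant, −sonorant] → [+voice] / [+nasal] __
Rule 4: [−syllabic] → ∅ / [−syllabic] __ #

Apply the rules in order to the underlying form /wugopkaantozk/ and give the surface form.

wugobagaandoz

Rule 1 (stop-cluster a-epenthesis): /p/ and /k/ form a stop–stop cluster, so [a] is inserted between them. /wugopkaantozk/ → wugopakaantozk.
Rule 2 (intervocalic voicing): /p/ is a voiceless stop between vowels /o/ and /a/, so it voices to [b]. /k/ is a voiceless stop between vowels /a/ and /a/, so it voices to [g]. /wugopakaantozk/ → wugobagaantozk.
Rule 3 (post-nasal voicing): /t/ is a voiceless stop immediately after the nasal /n/, so it voices to [d]. /wugobagaantozk/ → wugobagaandozk.
Rule 4 (final cluster simplification): /k/ is the second consonant of a word-final cluster /zk/, so it deletes. /wugobagaandozk/ → wugobagaandoz.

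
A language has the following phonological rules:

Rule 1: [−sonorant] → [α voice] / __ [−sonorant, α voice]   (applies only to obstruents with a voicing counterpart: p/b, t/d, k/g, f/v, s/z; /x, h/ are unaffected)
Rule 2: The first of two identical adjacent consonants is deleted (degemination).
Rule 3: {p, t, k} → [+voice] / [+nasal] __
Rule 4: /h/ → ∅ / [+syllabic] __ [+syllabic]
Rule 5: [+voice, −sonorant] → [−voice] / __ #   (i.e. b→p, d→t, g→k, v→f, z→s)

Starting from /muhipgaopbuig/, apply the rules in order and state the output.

muibgaobuik

Rule 1 (regressive voicing assimilation): /p/ precedes the voiced obstruent /g/, so it voices to [b] by assimilation. /p/ precedes the voiced obstruent /b/, so it voices to [b] by assimilation. /muhipgaopbuig/ → muhibgaobbuig.
Rule 2 (degemination): /bb/ is a geminate; the first /b/ deletes. /muhibgaobbuig/ → muhibgaobuig.
Rule 3 (post-nasal voicing): no segment meets the environment; /muhibgaobuig/ is unchanged.
Rule 4 (intervocalic h-deletion): /h/ occurs between vowels /u/ and /i/, so it deletes. /muhibgaobuig/ → muibgaobuig.
Rule 5 (final devoicing): /g/ is a voiced obstruent in word-final position, so it devoices to [k]. /muibgaobuig/ → muibgaobuik.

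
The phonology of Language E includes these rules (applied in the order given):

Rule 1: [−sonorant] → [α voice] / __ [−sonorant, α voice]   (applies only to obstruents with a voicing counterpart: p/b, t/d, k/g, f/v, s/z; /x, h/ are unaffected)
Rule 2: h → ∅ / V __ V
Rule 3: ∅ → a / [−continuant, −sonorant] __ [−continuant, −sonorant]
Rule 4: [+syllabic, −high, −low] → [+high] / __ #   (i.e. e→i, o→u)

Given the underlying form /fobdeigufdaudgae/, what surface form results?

Rule 1 (regressive voicing assimilation): /f/ precedes the voiced obstruent /d/, so it voices to [v] by assimilation. /fobdeigufdaudgae/ → fobdeiguvdaudgae.
Rule 2 (intervocalic h-deletion): no segment meets the environment; /fobdeiguvdaudgae/ is unchanged.
Rule 3 (stop-cluster a-epenthesis): /b/ and /d/ form a stop–stop cluster, so [a] is inserted between them. /d/ and /g/ form a stop–stop cluster, so [a] is inserted between them. /fobdeiguvdaudgae/ → fobadeiguvdaudagae.
Rule 4 (final vowel raising): /e/ is a mid vowel in word-final position, so it raises to [i]. /fobadeiguvdaudagae/ → fobadeiguvdaudagai.

fobadeiguvdaudagai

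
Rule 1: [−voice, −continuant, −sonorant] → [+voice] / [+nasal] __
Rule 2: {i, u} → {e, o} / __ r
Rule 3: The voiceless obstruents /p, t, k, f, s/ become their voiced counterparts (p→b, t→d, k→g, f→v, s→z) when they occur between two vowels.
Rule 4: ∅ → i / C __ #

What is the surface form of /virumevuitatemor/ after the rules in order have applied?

Rule 1 (post-nasal voicing): no segment meets the environment; /virumevuitatemor/ is unchanged.
Rule 2 (pre-rhotic lowering): /i/ is a high vowel immediately before /r/, so it lowers to [e]. /virumevuitatemor/ → verumevuitatemor.
Rule 3 (intervocalic voicing): /t/ is a voiceless obstruent between vowels /i/ and /a/, so it voices to [d]. /t/ is a voiceless obstruent between vowels /a/ and /e/, so it voices to [d]. /verumevuitatemor/ → verumevuidademor.
Rule 4 (final i-epenthesis): the form ends in the consonant /r/, so [i] is inserted word-finally. /verumevuidademor/ → verumevuidademori.

verumevuidademori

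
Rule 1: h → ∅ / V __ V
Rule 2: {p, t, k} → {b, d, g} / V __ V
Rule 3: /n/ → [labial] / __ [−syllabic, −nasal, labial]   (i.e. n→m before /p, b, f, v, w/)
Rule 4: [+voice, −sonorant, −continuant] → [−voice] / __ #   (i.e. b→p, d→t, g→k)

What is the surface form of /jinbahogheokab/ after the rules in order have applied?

Rule 1 (intervocalic h-deletion): /h/ occurs between vowels /a/ and /o/, so it deletes. /jinbahogheokab/ → jinbaogheokab.
Rule 2 (intervocalic voicing): /k/ is a voiceless stop between vowels /o/ and /a/, so it voices to [g]. /jinbaogheokab/ → jinbaogheogab.
Rule 3 (nasal place assimilation): /n/ precedes the labial consonant /b/, so it assimilates in place to [m]. /jinbaogheogab/ → jimbaogheogab.
Rule 4 (final devoicing): /b/ is a voiced stop in word-final position, so it devoices to [p]. /jimbaogheogab/ → jimbaogheogap.

jimbaogheogap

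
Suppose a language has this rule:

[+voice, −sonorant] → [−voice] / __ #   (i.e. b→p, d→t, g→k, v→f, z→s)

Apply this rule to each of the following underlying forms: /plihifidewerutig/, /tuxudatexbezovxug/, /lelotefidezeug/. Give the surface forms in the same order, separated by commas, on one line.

plihifidewerutik, tuxudatexbezovxuk, lelotefidezeuk

/plihifidewerutig/: /g/ is a voiced obstruent in word-final position, so it devoices to [k]. → [plihifidewerutik].
/tuxudatexbezovxug/: /g/ is a voiced obstruent in word-final position, so it devoices to [k]. → [tuxudatexbezovxuk].
/lelotefidezeug/: /g/ is a voiced obstruent in word-final position, so it devoices to [k]. → [lelotefidezeuk].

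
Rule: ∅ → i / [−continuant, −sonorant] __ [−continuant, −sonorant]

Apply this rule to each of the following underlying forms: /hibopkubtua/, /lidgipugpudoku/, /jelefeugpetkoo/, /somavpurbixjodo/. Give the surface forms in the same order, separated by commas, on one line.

/hibopkubtua/: /p/ and /k/ form a stop–stop cluster, so [i] is inserted between them. /b/ and /t/ form a stop–stop cluster, so [i] is inserted between them. → [hibopikubitua].
/lidgipugpudoku/: /d/ and /g/ form a stop–stop cluster, so [i] is inserted between them. /g/ and /p/ form a stop–stop cluster, so [i] is inserted between them. → [lidigipugipudoku].
/jelefeugpetkoo/: /g/ and /p/ form a stop–stop cluster, so [i] is inserted between them. /t/ and /k/ form a stop–stop cluster, so [i] is inserted between them. → [jelefeugipetikoo].
/somavpurbixjodo/: the rule's environment is not met; surfaces unchanged as [somavpurbixjodo].

hibopikubitua, lidigipugipudoku, jelefeugipetikoo, somavpurbixjodo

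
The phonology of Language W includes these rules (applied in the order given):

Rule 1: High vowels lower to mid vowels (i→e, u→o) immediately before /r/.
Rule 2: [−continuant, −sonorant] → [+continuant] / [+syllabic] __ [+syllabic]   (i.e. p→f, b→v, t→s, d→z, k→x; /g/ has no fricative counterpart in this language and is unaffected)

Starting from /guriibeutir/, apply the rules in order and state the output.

Rule 1 (pre-rhotic lowering): /u/ is a high vowel immediately before /r/, so it lowers to [o]. /i/ is a high vowel immediately before /r/, so it lowers to [e]. /guriibeutir/ → goriibeuter.
Rule 2 (intervocalic spirantization): /b/ is a stop between vowels /i/ and /e/, so it spirantizes to the fricative [v]. /t/ is a stop between vowels /u/ and /e/, so it spirantizes to the fricative [s]. /goriibeuter/ → goriiveuser.

goriiveuser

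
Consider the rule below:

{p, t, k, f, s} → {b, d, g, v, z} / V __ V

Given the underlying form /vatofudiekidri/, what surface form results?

/t/ is a voiceless obstruent between vowels /a/ and /o/, so it voices to [d].
/f/ is a voiceless obstruent between vowels /o/ and /u/, so it voices to [v].
/k/ is a voiceless obstruent between vowels /e/ and /i/, so it voices to [g].
Surface form: [vadovudiegidri].

vadovudiegidri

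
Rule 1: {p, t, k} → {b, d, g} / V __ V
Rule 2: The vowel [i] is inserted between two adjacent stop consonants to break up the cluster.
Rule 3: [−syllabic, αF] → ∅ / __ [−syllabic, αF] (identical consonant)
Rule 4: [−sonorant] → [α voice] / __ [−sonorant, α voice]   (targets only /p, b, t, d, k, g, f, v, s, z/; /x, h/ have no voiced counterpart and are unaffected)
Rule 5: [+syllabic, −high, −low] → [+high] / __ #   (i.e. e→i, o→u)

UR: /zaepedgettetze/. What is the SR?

Rule 1 (intervocalic voicing): /p/ is a voiceless stop between vowels /e/ and /e/, so it voices to [b]. /zaepedgettetze/ → zaebedgettetze.
Rule 2 (stop-cluster i-epenthesis): /d/ and /g/ form a stop–stop cluster, so [i] is inserted between them. /t/ and /t/ form a stop–stop cluster, so [i] is inserted between them. /zaebedgettetze/ → zaebedigetitetze.
Rule 3 (degemination): no segment meets the environment; /zaebedigetitetze/ is unchanged.
Rule 4 (regressive voicing assimilation): /t/ precedes the voiced obstruent /z/, so it voices to [d] by assimilation. /zaebedigetitetze/ → zaebedigetitedze.
Rule 5 (final vowel raising): /e/ is a mid vowel in word-final position, so it raises to [i]. /zaebedigetitedze/ → zaebedigetitedzi.

zaebedigetitedzi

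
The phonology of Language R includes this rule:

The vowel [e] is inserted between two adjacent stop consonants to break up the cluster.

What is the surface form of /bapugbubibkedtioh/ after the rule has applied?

/g/ and /b/ form a stop–stop cluster, so [e] is inserted between them.
/b/ and /k/ form a stop–stop cluster, so [e] is inserted between them.
/d/ and /t/ form a stop–stop cluster, so [e] is inserted between them.
Surface form: [bapugebubibekedetioh].

bapugebubibekedetioh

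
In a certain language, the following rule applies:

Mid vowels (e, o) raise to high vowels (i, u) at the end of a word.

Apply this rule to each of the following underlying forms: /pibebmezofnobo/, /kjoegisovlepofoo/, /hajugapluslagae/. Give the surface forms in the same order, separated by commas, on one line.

/pibebmezofnobo/: /o/ is a mid vowel in word-final position, so it raises to [u]. → [pibebmezofnobu].
/kjoegisovlepofoo/: /o/ is a mid vowel in word-final position, so it raises to [u]. → [kjoegisovlepofou].
/hajugapluslagae/: /e/ is a mid vowel in word-final position, so it raises to [i]. → [hajugapluslagai].

pibebmezofnobu, kjoegisovlepofou, hajugapluslagai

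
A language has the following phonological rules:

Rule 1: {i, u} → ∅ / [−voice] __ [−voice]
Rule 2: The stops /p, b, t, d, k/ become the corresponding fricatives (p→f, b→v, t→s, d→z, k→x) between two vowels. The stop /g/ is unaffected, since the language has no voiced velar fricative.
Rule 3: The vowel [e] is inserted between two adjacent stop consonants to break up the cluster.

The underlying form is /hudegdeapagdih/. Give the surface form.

Rule 1 (high vowel syncope): no segment meets the environment; /hudegdeapagdih/ is unchanged.
Rule 2 (intervocalic spirantization): /d/ is a stop between vowels /u/ and /e/, so it spirantizes to the fricative [z]. /p/ is a stop between vowels /a/ and /a/, so it spirantizes to the fricative [f]. /hudegdeapagdih/ → huzegdeafagdih.
Rule 3 (stop-cluster e-epenthesis): /g/ and /d/ form a stop–stop cluster, so [e] is inserted between them. /g/ and /d/ form a stop–stop cluster, so [e] is inserted between them. /huzegdeafagdih/ → huzegedeafagedih.

huzegedeafagedih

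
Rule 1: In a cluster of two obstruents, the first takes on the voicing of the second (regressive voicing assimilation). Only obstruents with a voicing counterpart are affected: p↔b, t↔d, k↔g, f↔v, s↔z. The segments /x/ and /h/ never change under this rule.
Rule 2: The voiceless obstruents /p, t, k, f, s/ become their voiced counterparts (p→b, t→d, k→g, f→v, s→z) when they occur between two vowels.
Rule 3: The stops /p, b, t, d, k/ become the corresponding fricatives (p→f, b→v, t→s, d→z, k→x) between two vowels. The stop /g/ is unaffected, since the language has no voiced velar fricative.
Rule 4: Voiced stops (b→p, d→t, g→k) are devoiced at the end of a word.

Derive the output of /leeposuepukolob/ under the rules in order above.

leevozuevugolop

Rule 1 (regressive voicing assimilation): no segment meets the environment; /leeposuepukolob/ is unchanged.
Rule 2 (intervocalic voicing): /p/ is a voiceless obstruent between vowels /e/ and /o/, so it voices to [b]. /s/ is a voiceless obstruent between vowels /o/ and /u/, so it voices to [z]. /p/ is a voiceless obstruent between vowels /e/ and /u/, so it voices to [b]. /k/ is a voiceless obstruent between vowels /u/ and /o/, so it voices to [g]. /leeposuepukolob/ → leebozuebugolob.
Rule 3 (intervocalic spirantization): /b/ is a stop between vowels /e/ and /o/, so it spirantizes to the fricative [v]. /b/ is a stop between vowels /e/ and /u/, so it spirantizes to the fricative [v]. /leebozuebugolob/ → leevozuevugolob.
Rule 4 (final devoicing): /b/ is a voiced stop in word-final position, so it devoices to [p]. /leevozuevugolob/ → leevozuevugolop.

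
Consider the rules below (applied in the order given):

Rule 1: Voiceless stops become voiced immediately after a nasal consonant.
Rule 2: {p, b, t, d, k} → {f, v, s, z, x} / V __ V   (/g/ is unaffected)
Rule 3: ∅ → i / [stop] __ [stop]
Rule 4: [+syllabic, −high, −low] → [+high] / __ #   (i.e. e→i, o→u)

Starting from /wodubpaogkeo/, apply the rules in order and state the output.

wozubipaogikeu

Rule 1 (post-nasal voicing): no segment meets the environment; /wodubpaogkeo/ is unchanged.
Rule 2 (intervocalic spirantization): /d/ is a stop between vowels /o/ and /u/, so it spirantizes to the fricative [z]. /wodubpaogkeo/ → wozubpaogkeo.
Rule 3 (stop-cluster i-epenthesis): /b/ and /p/ form a stop–stop cluster, so [i] is inserted between them. /g/ and /k/ form a stop–stop cluster, so [i] is inserted between them. /wozubpaogkeo/ → wozubipaogikeo.
Rule 4 (final vowel raising): /o/ is a mid vowel in word-final position, so it raises to [u]. /wozubipaogikeo/ → wozubipaogikeu.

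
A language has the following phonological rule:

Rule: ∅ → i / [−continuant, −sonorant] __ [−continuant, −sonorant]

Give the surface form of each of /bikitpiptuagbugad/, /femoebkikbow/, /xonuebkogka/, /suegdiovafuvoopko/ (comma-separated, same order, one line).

bikitipipituagibugad, femoebikikibow, xonuebikogika, suegidiovafuvoopiko

/bikitpiptuagbugad/: /t/ and /p/ form a stop–stop cluster, so [i] is inserted between them. /p/ and /t/ form a stop–stop cluster, so [i] is inserted between them. /g/ and /b/ form a stop–stop cluster, so [i] is inserted between them. → [bikitipipituagibugad].
/femoebkikbow/: /b/ and /k/ form a stop–stop cluster, so [i] is inserted between them. /k/ and /b/ form a stop–stop cluster, so [i] is inserted between them. → [femoebikikibow].
/xonuebkogka/: /b/ and /k/ form a stop–stop cluster, so [i] is inserted between them. /g/ and /k/ form a stop–stop cluster, so [i] is inserted between them. → [xonuebikogika].
/suegdiovafuvoopko/: /g/ and /d/ form a stop–stop cluster, so [i] is inserted between them. /p/ and /k/ form a stop–stop cluster, so [i] is inserted between them. → [suegidiovafuvoopiko].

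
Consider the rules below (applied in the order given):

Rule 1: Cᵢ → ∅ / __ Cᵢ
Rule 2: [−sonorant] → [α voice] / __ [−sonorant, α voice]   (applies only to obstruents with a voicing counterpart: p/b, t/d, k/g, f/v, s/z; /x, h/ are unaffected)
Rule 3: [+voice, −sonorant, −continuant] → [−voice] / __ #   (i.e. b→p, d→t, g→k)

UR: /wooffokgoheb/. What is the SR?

Rule 1 (degemination): /ff/ is a geminate; the first /f/ deletes. /wooffokgoheb/ → woofokgoheb.
Rule 2 (regressive voicing assimilation): /k/ precedes the voiced obstruent /g/, so it voices to [g] by assimilation. /woofokgoheb/ → woofoggoheb.
Rule 3 (final devoicing): /b/ is a voiced stop in word-final position, so it devoices to [p]. /woofoggoheb/ → woofoggohep.

woofoggohep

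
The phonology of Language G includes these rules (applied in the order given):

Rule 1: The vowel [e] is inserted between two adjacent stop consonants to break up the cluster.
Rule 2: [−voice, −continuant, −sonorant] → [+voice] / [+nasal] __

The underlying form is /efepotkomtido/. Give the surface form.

efepotekomdido

Rule 1 (stop-cluster e-epenthesis): /t/ and /k/ form a stop–stop cluster, so [e] is inserted between them. /efepotkomtido/ → efepotekomtido.
Rule 2 (post-nasal voicing): /t/ is a voiceless stop immediately after the nasal /m/, so it voices to [d]. /efepotekomtido/ → efepotekomdido.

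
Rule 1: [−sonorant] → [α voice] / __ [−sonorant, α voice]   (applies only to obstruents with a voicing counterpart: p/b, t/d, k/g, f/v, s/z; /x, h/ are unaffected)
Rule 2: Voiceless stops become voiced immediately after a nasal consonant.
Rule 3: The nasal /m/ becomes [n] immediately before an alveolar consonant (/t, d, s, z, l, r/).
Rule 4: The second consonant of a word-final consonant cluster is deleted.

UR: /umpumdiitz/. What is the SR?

umbundiid

Rule 1 (regressive voicing assimilation): /t/ precedes the voiced obstruent /z/, so it voices to [d] by assimilation. /umpumdiitz/ → umpumdiidz.
Rule 2 (post-nasal voicing): /p/ is a voiceless stop immediately after the nasal /m/, so it voices to [b]. /umpumdiidz/ → umbumdiidz.
Rule 3 (nasal place assimilation): /m/ precedes the alveolar consonant /d/, so it assimilates in place to [n]. /umbumdiidz/ → umbundiidz.
Rule 4 (final cluster simplification): /z/ is the second consonant of a word-final cluster /dz/, so it deletes. /umbundiidz/ → umbundiid.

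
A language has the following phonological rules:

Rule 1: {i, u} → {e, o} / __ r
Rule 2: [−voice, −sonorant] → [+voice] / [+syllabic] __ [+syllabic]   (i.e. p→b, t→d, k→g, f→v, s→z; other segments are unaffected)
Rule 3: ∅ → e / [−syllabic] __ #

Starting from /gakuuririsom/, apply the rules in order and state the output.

Rule 1 (pre-rhotic lowering): /u/ is a high vowel immediately before /r/, so it lowers to [o]. /i/ is a high vowel immediately before /r/, so it lowers to [e]. /gakuuririsom/ → gakuorerisom.
Rule 2 (intervocalic voicing): /k/ is a voiceless obstruent between vowels /a/ and /u/, so it voices to [g]. /s/ is a voiceless obstruent between vowels /i/ and /o/, so it voices to [z]. /gakuorerisom/ → gaguorerizom.
Rule 3 (final e-epenthesis): the form ends in the consonant /m/, so [e] is inserted word-finally. /gaguorerizom/ → gaguorerizome.

gaguorerizome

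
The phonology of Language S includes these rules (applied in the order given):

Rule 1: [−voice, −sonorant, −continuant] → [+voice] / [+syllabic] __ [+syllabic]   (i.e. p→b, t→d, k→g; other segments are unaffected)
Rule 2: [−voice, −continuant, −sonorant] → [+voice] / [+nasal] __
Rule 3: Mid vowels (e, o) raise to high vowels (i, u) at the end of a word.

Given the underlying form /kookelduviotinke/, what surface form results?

Rule 1 (intervocalic voicing): /k/ is a voiceless stop between vowels /o/ and /e/, so it voices to [g]. /t/ is a voiceless stop between vowels /o/ and /i/, so it voices to [d]. /kookelduviotinke/ → koogelduviodinke.
Rule 2 (post-nasal voicing): /k/ is a voiceless stop immediately after the nasal /n/, so it voices to [g]. /koogelduviodinke/ → koogelduviodinge.
Rule 3 (final vowel raising): /e/ is a mid vowel in word-final position, so it raises to [i]. /koogelduviodinge/ → koogelduviodingi.

koogelduviodingi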